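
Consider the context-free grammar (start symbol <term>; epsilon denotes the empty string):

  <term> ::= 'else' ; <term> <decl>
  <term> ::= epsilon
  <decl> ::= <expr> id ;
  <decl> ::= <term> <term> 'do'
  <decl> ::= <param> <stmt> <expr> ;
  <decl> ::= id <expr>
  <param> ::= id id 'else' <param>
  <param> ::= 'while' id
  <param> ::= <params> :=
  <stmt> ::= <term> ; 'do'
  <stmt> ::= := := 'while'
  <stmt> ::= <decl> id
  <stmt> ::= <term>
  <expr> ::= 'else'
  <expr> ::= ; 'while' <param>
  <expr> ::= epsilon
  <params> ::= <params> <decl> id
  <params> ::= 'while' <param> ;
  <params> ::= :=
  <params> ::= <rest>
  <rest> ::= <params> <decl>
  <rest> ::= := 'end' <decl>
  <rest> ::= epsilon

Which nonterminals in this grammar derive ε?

Directly nullable (have an epsilon-production): <term>, <expr>, <rest>.
<stmt> ::= <term> with every symbol nullable, so <stmt> is nullable.
<params> ::= <rest> with every symbol nullable, so <params> is nullable.
No other nonterminal has a production whose RHS symbols are all nullable.

{ <expr>, <params>, <rest>, <stmt>, <term> }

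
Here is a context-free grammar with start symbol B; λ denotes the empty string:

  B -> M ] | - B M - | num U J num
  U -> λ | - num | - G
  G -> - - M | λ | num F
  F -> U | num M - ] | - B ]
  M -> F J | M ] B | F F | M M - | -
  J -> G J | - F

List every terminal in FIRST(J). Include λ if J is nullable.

From J -> G J: G nullable, take FIRST(G) ∪ FIRST(J) = { -, num }.
J -> - F contributes {-}.
Union: FIRST(J) = { -, num }.

{ -, num }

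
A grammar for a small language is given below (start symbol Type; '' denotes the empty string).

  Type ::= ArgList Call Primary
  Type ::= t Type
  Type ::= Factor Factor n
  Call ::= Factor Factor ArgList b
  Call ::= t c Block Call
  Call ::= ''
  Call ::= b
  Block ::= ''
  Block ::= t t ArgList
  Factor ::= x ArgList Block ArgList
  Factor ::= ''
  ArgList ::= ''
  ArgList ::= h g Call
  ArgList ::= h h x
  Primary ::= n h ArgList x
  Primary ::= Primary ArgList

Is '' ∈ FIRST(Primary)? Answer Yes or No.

Nullable nonterminals: ArgList, Block, Call, Factor.
No production of Primary has an RHS whose symbols are all nullable, so Primary is not nullable.

No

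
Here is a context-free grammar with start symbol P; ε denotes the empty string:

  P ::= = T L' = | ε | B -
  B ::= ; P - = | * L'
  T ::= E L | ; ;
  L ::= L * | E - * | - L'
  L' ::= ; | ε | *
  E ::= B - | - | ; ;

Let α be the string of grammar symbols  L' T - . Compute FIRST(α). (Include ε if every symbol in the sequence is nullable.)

{ *, -, ; }

Add FIRST(L')\{ε} = { *, ; }; L' is nullable, continue.
Add FIRST(T) = { *, -, ; }; T is not nullable, stop.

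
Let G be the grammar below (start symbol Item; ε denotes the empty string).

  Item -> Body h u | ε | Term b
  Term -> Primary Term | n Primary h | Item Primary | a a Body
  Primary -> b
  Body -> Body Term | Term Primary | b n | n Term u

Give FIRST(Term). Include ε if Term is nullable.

{ a, b, n }

From Term -> Primary Term: add FIRST(Primary) = { b }.
Term -> n Primary h contributes {n}.
From Term -> Item Primary: Item nullable, take FIRST(Item) ∪ FIRST(Primary) = { a, b, n }.
Term -> a a Body contributes {a}.
Union: FIRST(Term) = { a, b, n }.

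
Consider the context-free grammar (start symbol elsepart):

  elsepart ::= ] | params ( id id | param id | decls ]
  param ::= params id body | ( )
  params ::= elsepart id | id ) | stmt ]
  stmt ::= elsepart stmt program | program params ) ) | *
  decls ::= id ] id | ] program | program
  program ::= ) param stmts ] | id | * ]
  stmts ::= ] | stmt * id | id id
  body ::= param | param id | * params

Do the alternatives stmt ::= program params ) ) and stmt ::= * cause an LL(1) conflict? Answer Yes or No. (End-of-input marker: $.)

FIRST(program params ) )) = { ), *, id } and FIRST(*) = { * }.
Both contain *, so the two alternatives are not disjoint — LL(1) conflict.

Yes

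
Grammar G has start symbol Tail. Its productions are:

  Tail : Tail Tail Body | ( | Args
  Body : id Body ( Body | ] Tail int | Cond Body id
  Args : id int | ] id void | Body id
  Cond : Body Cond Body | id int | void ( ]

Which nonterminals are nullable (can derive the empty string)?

{ } (none)

No nonterminal has an empty production or an RHS whose symbols are all nullable.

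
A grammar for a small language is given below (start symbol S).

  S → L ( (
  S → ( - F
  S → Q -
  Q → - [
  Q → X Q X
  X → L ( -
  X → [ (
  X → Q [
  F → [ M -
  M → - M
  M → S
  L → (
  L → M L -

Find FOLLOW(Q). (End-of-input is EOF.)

In S → Q -: add FIRST(-) = { - }.
In Q → X Q X: add FIRST(X) = { (, -, [ }.
In X → Q [: add FIRST([) = { [ }.
Union: FOLLOW(Q) = { (, -, [ }.

{ (, -, [ }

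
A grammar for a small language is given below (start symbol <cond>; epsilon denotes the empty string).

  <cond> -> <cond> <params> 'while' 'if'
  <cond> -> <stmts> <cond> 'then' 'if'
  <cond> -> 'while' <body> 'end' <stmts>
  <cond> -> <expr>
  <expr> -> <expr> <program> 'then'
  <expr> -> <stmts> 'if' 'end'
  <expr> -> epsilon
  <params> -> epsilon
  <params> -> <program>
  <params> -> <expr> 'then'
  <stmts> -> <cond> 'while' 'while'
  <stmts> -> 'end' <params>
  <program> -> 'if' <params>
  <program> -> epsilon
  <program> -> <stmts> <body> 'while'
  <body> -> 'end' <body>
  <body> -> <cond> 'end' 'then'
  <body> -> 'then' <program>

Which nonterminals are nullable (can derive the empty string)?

Directly nullable (have an epsilon-production): <expr>, <params>, <program>.
<cond> -> <expr> with every symbol nullable, so <cond> is nullable.
No other nonterminal has a production whose RHS symbols are all nullable.

{ <cond>, <expr>, <params>, <program> }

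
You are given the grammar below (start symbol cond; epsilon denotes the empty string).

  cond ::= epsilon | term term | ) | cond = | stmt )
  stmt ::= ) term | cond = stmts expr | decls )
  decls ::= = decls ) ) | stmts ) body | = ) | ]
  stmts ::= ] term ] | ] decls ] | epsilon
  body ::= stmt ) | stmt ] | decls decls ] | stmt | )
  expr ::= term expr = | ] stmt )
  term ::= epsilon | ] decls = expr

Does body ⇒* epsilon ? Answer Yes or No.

Nullable nonterminals: cond, stmts, term.
No production of body has an RHS whose symbols are all nullable, so body is not nullable.

No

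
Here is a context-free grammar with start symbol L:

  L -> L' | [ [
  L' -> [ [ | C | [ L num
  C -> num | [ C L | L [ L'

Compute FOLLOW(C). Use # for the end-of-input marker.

In L' -> C: C is at the end, add FOLLOW(L') = { #, [, num }.
In C -> [ C L: add FIRST(L) = { [, num }.
Union: FOLLOW(C) = { #, [, num }.

{ #, [, num }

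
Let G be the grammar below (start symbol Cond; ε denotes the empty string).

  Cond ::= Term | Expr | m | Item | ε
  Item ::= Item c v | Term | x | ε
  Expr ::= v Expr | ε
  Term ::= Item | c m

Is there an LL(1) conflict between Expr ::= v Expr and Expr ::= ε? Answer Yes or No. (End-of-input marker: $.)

No

FIRST(v Expr) = { v } and FIRST(ε) = { ε }.
The second is nullable but FOLLOW(Expr) = { $ } is disjoint from FIRST of the first.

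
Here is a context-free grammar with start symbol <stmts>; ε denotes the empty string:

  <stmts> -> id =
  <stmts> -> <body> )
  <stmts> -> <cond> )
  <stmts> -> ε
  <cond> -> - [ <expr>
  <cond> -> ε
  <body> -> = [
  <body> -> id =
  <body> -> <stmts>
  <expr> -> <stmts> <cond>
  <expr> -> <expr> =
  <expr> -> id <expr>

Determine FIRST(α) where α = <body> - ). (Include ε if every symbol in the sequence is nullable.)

Add FIRST(<body>)\{ε} = { ), -, =, id }; <body> is nullable, continue.
- is a terminal; add {-} and stop.

{ ), -, =, id }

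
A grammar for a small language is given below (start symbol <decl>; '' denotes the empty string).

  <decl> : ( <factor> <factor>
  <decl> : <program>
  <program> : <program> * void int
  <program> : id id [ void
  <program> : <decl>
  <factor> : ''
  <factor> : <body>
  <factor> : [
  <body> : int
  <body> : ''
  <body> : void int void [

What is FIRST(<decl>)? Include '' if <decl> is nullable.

<decl> : ( <factor> <factor> contributes {(}.
From <decl> : <program>: add FIRST(<program>) = { (, id }.
Union: FIRST(<decl>) = { (, id }.

{ (, id }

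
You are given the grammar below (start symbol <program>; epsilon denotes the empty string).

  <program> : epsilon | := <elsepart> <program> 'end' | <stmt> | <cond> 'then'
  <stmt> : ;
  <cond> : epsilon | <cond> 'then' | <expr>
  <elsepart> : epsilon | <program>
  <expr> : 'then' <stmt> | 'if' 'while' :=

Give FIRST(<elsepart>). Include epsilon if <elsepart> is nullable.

{ 'if', 'then', :=, ;, epsilon }

<elsepart> : epsilon contributes epsilon.
From <elsepart> : <program>: add FIRST(<program>) = { 'if', 'then', :=, ;, epsilon } (including epsilon since <program> is nullable).
Union: FIRST(<elsepart>) = { 'if', 'then', :=, ;, epsilon }.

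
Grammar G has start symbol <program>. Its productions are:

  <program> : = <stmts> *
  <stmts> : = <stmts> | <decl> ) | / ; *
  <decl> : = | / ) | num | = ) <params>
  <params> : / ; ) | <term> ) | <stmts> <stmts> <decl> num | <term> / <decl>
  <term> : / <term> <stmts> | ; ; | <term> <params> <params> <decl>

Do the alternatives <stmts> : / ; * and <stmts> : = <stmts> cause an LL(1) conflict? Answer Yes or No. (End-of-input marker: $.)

FIRST(/ ; *) = { / } and FIRST(= <stmts>) = { = }.
The FIRST sets are disjoint and neither alternative is nullable — no conflict.

No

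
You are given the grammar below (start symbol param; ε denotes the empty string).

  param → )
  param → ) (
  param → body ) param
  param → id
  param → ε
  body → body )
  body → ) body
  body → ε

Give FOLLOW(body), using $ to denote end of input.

In param → body ) param: add FIRST() param) = { ) }.
In body → body ): add FIRST()) = { ) }.
In body → ) body: body is at the end, add FOLLOW(body) = { ) }.
Union: FOLLOW(body) = { ) }.

{ ) }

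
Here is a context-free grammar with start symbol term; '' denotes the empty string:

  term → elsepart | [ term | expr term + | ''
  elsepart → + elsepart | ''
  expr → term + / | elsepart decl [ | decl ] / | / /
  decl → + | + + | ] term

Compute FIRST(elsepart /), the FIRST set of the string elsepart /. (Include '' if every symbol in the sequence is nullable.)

{ +, / }

Add FIRST(elsepart)\{''} = { + }; elsepart is nullable, continue.
/ is a terminal; add {/} and stop.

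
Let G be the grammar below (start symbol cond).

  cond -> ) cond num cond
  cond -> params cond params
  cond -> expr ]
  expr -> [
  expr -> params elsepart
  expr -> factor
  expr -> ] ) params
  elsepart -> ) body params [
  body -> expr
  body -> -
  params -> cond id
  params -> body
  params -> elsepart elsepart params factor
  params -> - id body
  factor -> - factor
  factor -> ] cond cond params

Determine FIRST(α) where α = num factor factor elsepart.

num is a terminal; add {num} and stop.

{ num }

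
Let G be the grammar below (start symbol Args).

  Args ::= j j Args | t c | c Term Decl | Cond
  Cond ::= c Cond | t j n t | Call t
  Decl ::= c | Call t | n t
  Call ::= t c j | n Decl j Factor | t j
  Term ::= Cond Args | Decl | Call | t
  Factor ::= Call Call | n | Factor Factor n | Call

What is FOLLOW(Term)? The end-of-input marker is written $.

{ c, n, t }

In Args ::= c Term Decl: add FIRST(Decl) = { c, n, t }.
Union: FOLLOW(Term) = { c, n, t }.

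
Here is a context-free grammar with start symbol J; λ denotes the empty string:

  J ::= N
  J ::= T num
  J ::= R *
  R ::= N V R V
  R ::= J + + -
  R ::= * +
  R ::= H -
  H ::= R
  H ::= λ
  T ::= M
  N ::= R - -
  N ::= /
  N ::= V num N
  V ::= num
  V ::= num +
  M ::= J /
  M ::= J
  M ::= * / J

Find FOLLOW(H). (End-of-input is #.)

{ - }

In R ::= H -: add FIRST(-) = { - }.
Union: FOLLOW(H) = { - }.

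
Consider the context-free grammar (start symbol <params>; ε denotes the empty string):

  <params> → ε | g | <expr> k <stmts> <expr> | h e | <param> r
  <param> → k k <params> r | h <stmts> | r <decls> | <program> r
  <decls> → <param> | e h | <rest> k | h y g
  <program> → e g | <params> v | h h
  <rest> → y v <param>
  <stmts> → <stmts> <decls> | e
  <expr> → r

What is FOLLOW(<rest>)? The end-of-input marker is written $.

{ k }

In <decls> → <rest> k: add FIRST(k) = { k }.
Union: FOLLOW(<rest>) = { k }.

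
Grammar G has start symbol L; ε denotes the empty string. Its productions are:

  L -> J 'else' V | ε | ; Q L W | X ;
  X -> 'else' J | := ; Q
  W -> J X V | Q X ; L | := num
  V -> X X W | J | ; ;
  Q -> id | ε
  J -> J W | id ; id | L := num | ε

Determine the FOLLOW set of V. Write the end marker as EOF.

In L -> J 'else' V: V is at the end, add FOLLOW(L) = { EOF, 'else', :=, ;, id }.
In W -> J X V: V is at the end, add FOLLOW(W) = { EOF, 'else', :=, ;, id }.
Union: FOLLOW(V) = { EOF, 'else', :=, ;, id }.

{ EOF, 'else', :=, ;, id }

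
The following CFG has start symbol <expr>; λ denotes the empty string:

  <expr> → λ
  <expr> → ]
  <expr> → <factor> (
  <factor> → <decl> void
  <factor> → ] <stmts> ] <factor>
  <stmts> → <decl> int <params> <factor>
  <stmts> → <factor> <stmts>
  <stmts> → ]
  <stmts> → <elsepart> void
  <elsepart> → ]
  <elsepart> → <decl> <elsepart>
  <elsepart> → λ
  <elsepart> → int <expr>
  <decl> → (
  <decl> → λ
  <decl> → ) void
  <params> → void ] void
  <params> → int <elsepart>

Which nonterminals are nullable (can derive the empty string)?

{ <decl>, <elsepart>, <expr> }

Directly nullable (have an λ-production): <expr>, <elsepart>, <decl>.
No other nonterminal has a production whose RHS symbols are all nullable.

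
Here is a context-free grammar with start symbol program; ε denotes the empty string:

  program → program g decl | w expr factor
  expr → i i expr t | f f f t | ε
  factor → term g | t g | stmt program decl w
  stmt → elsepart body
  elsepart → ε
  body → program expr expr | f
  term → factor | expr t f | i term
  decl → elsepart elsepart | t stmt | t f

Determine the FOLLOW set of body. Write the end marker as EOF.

{ EOF, f, g, i, t, w }

In stmt → elsepart body: body is at the end, add FOLLOW(stmt) = { EOF, f, g, i, t, w }.
Union: FOLLOW(body) = { EOF, f, g, i, t, w }.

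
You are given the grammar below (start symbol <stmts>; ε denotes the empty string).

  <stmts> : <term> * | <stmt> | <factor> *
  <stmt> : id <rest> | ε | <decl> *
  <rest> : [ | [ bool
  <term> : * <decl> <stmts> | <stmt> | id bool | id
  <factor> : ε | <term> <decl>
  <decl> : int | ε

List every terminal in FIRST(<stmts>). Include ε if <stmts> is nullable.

From <stmts> : <term> *: <term> nullable, take FIRST(<term>) ∪ {*} = { *, id, int }.
From <stmts> : <stmt>: add FIRST(<stmt>) = { *, id, int, ε } (including ε since <stmt> is nullable).
From <stmts> : <factor> *: <factor> nullable, take FIRST(<factor>) ∪ {*} = { *, id, int }.
Union: FIRST(<stmts>) = { *, id, int, ε }.

{ *, id, int, ε }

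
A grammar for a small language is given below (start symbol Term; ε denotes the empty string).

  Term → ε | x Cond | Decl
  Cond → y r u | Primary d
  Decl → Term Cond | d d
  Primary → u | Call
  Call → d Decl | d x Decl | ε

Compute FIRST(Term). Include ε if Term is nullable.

{ d, u, x, y, ε }

Term → ε contributes ε.
Term → x Cond contributes {x}.
From Term → Decl: add FIRST(Decl) = { d, u, x, y }.
Union: FIRST(Term) = { d, u, x, y, ε }.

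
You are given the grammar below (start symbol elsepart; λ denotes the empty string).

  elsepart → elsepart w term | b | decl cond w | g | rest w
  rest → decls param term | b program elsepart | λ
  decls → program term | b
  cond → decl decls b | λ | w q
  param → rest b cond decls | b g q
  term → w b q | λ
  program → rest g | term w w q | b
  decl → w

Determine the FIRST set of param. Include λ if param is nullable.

From param → rest b cond decls: rest nullable, take FIRST(rest) ∪ {b} = { b, g, w }.
param → b g q contributes {b}.
Union: FIRST(param) = { b, g, w }.

{ b, g, w }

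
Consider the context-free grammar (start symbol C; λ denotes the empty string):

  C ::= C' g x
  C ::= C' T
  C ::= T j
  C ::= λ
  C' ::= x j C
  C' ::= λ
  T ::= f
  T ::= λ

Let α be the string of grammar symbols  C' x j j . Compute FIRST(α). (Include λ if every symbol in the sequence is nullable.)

Add FIRST(C')\{λ} = { x }; C' is nullable, continue.
x is a terminal; add {x} and stop.

{ x }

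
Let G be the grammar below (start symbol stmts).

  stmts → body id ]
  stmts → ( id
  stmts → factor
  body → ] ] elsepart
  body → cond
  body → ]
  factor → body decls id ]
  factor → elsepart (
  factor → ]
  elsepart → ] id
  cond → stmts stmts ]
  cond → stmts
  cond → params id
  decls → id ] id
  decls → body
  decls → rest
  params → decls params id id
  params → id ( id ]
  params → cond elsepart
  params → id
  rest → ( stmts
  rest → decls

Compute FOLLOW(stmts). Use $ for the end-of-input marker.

stmts is the start symbol, so $ ∈ FOLLOW(stmts).
In cond → stmts stmts ]: add FIRST(stmts ]) = { (, ], id }.
In cond → stmts stmts ]: add FIRST(]) = { ] }.
In cond → stmts: stmts is at the end, add FOLLOW(cond) = { (, ], id }.
In rest → ( stmts: stmts is at the end, add FOLLOW(rest) = { (, ], id }.
Union: FOLLOW(stmts) = { $, (, ], id }.

{ $, (, ], id }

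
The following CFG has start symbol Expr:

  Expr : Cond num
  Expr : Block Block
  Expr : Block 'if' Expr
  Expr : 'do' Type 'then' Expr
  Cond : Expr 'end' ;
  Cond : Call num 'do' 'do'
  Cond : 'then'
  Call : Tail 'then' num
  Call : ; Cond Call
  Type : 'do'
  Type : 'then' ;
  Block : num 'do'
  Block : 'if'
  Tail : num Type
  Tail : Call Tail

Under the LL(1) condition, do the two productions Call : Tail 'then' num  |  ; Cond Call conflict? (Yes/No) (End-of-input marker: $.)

FIRST(Tail 'then' num) = { ;, num } and FIRST(; Cond Call) = { ; }.
Both contain ;, so the two alternatives are not disjoint — LL(1) conflict.

Yes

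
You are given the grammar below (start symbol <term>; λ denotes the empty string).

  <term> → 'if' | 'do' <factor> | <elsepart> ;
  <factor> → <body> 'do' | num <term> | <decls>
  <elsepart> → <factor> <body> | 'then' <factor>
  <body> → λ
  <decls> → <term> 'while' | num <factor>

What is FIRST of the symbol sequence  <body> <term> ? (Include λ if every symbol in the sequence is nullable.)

{ 'do', 'if', 'then', num }

Add FIRST(<body>)\{λ} = {  }; <body> is nullable, continue.
Add FIRST(<term>) = { 'do', 'if', 'then', num }; <term> is not nullable, stop.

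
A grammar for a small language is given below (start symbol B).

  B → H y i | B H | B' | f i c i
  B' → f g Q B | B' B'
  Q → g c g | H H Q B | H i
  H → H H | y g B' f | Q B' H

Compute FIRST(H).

From H → H H: add FIRST(H) = { g, y }.
H → y g B' f contributes {y}.
From H → Q B' H: add FIRST(Q) = { g, y }.
Union: FIRST(H) = { g, y }.

{ g, y }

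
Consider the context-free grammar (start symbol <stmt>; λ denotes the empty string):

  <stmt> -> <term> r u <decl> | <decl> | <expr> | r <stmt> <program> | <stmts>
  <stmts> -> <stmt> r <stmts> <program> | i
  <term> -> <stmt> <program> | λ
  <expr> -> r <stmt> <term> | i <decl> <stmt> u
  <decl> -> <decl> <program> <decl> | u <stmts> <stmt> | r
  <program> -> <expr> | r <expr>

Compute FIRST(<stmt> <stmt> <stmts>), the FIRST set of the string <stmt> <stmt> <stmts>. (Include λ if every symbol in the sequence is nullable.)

{ i, r, u }

Add FIRST(<stmt>) = { i, r, u }; <stmt> is not nullable, stop.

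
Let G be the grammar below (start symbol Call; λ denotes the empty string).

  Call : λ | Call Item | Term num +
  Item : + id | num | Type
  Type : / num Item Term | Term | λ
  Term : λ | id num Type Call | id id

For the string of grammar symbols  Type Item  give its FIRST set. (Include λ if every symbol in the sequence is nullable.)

{ +, /, id, num, λ }

Add FIRST(Type)\{λ} = { /, id }; Type is nullable, continue.
Add FIRST(Item)\{λ} = { +, /, id, num }; Item is nullable, continue.
Every symbol is nullable, so include λ.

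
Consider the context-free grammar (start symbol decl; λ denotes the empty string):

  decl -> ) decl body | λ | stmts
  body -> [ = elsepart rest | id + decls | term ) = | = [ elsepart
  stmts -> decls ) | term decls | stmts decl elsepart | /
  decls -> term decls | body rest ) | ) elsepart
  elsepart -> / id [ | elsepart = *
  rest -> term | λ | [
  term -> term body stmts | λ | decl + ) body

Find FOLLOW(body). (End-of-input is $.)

{ $, ), +, /, =, [, id }

In decl -> ) decl body: body is at the end, add FOLLOW(decl) = { $, ), +, /, =, [, id }.
In decls -> body rest ): add FIRST(rest )) = { ), +, /, =, [, id }.
In term -> term body stmts: add FIRST(stmts) = { ), +, /, =, [, id }.
In term -> decl + ) body: body is at the end, add FOLLOW(term) = { $, ), +, /, =, [, id }.
Union: FOLLOW(body) = { $, ), +, /, =, [, id }.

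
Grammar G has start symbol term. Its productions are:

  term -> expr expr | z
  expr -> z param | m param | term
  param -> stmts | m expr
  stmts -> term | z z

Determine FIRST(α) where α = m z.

{ m }

m is a terminal; add {m} and stop.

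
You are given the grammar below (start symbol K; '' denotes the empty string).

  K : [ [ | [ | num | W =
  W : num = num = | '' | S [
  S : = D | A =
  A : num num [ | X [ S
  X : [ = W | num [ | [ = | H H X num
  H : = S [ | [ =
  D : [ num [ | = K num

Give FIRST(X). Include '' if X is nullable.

X : [ = W contributes {[}.
X : num [ contributes {num}.
X : [ = contributes {[}.
From X : H H X num: add FIRST(H) = { =, [ }.
Union: FIRST(X) = { =, [, num }.

{ =, [, num }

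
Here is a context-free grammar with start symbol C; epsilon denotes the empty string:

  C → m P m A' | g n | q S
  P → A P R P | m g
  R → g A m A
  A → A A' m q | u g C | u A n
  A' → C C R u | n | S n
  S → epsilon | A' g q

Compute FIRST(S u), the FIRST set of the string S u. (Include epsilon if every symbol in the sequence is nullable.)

{ g, m, n, q, u }

Add FIRST(S)\{epsilon} = { g, m, n, q }; S is nullable, continue.
u is a terminal; add {u} and stop.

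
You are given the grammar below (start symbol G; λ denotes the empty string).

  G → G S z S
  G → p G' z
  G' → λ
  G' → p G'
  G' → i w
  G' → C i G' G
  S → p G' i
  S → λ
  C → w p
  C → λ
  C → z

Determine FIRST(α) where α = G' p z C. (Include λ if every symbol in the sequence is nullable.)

{ i, p, w, z }

Add FIRST(G')\{λ} = { i, p, w, z }; G' is nullable, continue.
p is a terminal; add {p} and stop.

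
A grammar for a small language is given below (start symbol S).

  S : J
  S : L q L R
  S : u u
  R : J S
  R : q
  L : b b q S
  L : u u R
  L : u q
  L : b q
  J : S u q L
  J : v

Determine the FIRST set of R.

{ b, q, u, v }

From R : J S: add FIRST(J) = { b, u, v }.
R : q contributes {q}.
Union: FIRST(R) = { b, q, u, v }.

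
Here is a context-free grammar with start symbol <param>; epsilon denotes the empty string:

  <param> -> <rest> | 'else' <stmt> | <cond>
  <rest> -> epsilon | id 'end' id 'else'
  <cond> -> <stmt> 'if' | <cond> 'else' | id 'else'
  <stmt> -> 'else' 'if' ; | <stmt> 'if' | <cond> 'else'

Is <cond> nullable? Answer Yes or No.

Nullable nonterminals: <param>, <rest>.
No production of <cond> has an RHS whose symbols are all nullable, so <cond> is not nullable.

No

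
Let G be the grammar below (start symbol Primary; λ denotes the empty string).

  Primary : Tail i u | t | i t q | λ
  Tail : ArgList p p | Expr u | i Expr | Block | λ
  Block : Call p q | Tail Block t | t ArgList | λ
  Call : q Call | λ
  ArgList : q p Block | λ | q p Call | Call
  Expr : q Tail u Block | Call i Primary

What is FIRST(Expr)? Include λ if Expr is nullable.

Expr : q Tail u Block contributes {q}.
From Expr : Call i Primary: Call nullable, take FIRST(Call) ∪ {i} = { i, q }.
Union: FIRST(Expr) = { i, q }.

{ i, q }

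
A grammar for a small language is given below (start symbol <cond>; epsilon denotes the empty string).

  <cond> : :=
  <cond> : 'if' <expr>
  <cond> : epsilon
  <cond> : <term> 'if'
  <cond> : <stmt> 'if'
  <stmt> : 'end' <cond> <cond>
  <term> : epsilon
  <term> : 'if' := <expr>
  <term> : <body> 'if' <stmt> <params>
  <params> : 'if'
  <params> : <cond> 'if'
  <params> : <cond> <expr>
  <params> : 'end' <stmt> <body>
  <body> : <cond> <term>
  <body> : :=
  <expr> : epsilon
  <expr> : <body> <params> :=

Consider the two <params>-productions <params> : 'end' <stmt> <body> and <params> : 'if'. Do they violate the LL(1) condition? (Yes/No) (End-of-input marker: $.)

No

FIRST('end' <stmt> <body>) = { 'end' } and FIRST('if') = { 'if' }.
The FIRST sets are disjoint and neither alternative is nullable — no conflict.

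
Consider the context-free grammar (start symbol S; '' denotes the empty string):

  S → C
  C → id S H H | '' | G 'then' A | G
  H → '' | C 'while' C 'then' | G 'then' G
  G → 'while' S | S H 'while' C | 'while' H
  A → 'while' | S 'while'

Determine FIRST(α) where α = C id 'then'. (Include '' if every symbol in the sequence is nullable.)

{ 'while', id }

Add FIRST(C)\{''} = { 'while', id }; C is nullable, continue.
id is a terminal; add {id} and stop.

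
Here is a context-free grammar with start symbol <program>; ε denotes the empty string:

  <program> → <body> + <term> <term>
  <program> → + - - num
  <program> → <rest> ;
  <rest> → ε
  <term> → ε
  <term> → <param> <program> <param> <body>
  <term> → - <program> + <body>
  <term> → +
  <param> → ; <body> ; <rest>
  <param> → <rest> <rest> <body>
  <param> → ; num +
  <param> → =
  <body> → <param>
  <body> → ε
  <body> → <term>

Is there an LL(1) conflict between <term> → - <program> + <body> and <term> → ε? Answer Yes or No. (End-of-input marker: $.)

FIRST(- <program> + <body>) = { - } and FIRST(ε) = { ε }.
The second alternative is nullable and FOLLOW(<term>) = { $, +, -, ;, = } shares - with FIRST of the first — conflict.

Yes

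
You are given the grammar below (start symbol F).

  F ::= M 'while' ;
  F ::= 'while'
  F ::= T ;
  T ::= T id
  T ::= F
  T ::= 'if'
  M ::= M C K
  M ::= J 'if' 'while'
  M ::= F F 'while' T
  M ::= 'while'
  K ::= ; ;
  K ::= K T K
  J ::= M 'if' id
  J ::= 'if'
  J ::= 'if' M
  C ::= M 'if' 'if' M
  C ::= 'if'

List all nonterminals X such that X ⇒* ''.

No nonterminal has an empty production or an RHS whose symbols are all nullable.

{ } (none)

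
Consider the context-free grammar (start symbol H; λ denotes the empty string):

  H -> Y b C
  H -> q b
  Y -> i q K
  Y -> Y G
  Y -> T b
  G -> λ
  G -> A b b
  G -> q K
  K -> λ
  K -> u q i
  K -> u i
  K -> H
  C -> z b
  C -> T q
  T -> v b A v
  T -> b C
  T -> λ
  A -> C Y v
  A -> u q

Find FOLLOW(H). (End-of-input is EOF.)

{ EOF, b, q, u, v, z }

H is the start symbol, so EOF ∈ FOLLOW(H).
In K -> H: H is at the end, add FOLLOW(K) = { b, q, u, v, z }.
Union: FOLLOW(H) = { EOF, b, q, u, v, z }.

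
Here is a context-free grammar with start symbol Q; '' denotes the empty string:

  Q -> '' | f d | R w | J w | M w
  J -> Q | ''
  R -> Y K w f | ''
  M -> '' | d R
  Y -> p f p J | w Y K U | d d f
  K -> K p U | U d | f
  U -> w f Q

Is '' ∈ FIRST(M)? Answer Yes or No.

Yes

M has an ''-production, so M ⇒ ''.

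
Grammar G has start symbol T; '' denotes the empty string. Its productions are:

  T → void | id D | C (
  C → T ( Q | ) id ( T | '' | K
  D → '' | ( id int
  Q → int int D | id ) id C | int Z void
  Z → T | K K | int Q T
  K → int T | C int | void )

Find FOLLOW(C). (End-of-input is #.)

{ (, ), id, int, void }

In T → C (: add FIRST(() = { ( }.
In Q → id ) id C: C is at the end, add FOLLOW(Q) = { (, ), id, int, void }.
In K → C int: add FIRST(int) = { int }.
Union: FOLLOW(C) = { (, ), id, int, void }.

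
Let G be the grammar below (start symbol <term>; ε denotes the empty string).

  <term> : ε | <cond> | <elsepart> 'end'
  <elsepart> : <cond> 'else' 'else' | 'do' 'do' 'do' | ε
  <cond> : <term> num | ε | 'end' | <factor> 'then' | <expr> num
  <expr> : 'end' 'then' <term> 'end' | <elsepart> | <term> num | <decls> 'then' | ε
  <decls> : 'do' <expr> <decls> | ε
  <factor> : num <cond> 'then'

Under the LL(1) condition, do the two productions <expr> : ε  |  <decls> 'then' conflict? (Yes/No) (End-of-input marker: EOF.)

Yes

FIRST(ε) = { ε } and FIRST(<decls> 'then') = { 'do', 'then' }.
The first alternative is nullable and FOLLOW(<expr>) = { 'do', 'then', num } shares 'do' with FIRST of the second — conflict.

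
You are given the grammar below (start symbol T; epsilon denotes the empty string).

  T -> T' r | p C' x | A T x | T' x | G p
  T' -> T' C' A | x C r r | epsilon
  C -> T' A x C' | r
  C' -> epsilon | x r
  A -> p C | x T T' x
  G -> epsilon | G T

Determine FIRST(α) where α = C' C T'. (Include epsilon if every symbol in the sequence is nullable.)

Add FIRST(C')\{epsilon} = { x }; C' is nullable, continue.
Add FIRST(C) = { p, r, x }; C is not nullable, stop.

{ p, r, x }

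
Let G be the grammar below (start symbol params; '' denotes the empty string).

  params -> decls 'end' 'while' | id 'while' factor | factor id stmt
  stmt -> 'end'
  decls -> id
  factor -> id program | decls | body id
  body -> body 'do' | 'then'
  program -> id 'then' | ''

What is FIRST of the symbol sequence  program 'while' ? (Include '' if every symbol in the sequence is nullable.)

Add FIRST(program)\{''} = { id }; program is nullable, continue.
'while' is a terminal; add {'while'} and stop.

{ 'while', id }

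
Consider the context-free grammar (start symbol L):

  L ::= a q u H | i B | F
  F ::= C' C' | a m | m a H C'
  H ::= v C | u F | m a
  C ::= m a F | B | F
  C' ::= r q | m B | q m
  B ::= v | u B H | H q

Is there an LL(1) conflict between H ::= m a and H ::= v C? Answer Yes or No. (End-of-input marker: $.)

FIRST(m a) = { m } and FIRST(v C) = { v }.
The FIRST sets are disjoint and neither alternative is nullable — no conflict.

No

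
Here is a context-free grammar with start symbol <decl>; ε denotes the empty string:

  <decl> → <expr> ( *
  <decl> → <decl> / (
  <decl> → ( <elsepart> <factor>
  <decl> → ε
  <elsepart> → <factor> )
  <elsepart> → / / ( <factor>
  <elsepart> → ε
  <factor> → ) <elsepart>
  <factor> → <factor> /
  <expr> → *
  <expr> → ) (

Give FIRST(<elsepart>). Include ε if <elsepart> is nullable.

From <elsepart> → <factor> ): add FIRST(<factor>) = { ) }.
<elsepart> → / / ( <factor> contributes {/}.
<elsepart> → ε contributes ε.
Union: FIRST(<elsepart>) = { ), /, ε }.

{ ), /, ε }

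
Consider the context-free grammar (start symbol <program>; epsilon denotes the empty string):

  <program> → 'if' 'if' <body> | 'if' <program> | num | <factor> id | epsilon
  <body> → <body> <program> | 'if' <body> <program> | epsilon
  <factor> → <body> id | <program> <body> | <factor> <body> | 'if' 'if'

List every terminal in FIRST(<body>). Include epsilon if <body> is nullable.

From <body> → <body> <program>: <body>, <program> nullable, take FIRST(<body>) ∪ FIRST(<program>) = { 'if', id, num }; also epsilon since the whole RHS is nullable.
<body> → 'if' <body> <program> contributes {'if'}.
<body> → epsilon contributes epsilon.
Union: FIRST(<body>) = { 'if', id, num, epsilon }.

{ 'if', id, num, epsilon }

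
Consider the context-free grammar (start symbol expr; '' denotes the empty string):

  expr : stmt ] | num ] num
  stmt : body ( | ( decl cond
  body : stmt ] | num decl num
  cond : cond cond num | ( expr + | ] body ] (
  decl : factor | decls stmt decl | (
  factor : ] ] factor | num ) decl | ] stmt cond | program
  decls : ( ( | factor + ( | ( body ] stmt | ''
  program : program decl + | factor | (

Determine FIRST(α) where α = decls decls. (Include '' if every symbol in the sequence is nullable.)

Add FIRST(decls)\{''} = { (, ], num }; decls is nullable, continue.
Add FIRST(decls)\{''} = { (, ], num }; decls is nullable, continue.
Every symbol is nullable, so include ''.

{ (, ], num, '' }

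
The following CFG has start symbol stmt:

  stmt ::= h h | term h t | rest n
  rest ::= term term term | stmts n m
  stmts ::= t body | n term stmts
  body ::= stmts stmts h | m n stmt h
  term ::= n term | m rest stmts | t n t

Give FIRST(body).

From body ::= stmts stmts h: add FIRST(stmts) = { n, t }.
body ::= m n stmt h contributes {m}.
Union: FIRST(body) = { m, n, t }.

{ m, n, t }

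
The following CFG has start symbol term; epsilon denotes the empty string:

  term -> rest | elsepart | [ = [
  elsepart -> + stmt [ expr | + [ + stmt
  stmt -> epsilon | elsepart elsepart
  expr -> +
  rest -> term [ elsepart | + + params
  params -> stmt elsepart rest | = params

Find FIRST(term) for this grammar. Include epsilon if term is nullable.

{ +, [ }

From term -> rest: add FIRST(rest) = { +, [ }.
From term -> elsepart: add FIRST(elsepart) = { + }.
term -> [ = [ contributes {[}.
Union: FIRST(term) = { +, [ }.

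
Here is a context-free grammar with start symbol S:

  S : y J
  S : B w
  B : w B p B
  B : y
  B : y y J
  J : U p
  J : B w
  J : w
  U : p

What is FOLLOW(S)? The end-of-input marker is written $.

S is the start symbol, so $ ∈ FOLLOW(S).
Union: FOLLOW(S) = { $ }.

{ $ }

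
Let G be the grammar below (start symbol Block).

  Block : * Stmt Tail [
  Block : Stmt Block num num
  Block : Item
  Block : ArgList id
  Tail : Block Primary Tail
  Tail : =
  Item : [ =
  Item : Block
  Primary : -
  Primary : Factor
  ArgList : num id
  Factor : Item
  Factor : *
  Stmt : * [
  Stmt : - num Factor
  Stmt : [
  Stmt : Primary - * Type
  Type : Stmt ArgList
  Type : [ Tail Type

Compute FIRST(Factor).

From Factor : Item: add FIRST(Item) = { *, -, [, num }.
Factor : * contributes {*}.
Union: FIRST(Factor) = { *, -, [, num }.

{ *, -, [, num }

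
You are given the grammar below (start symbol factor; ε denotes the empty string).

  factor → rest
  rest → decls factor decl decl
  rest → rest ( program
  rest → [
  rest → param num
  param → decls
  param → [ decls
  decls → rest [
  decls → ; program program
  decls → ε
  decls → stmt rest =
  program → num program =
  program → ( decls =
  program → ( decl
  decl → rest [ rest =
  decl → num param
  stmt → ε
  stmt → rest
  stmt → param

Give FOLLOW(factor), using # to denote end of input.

{ #, ;, [, num }

factor is the start symbol, so # ∈ FOLLOW(factor).
In rest → decls factor decl decl: add FIRST(decl decl) = { ;, [, num }.
Union: FOLLOW(factor) = { #, ;, [, num }.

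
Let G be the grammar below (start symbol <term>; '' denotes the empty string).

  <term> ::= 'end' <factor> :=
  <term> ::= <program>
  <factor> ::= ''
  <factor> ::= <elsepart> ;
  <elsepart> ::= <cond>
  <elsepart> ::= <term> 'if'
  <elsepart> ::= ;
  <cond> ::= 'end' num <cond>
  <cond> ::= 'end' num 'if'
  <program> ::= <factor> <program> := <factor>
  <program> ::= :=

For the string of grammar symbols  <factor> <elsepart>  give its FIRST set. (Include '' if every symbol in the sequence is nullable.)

Add FIRST(<factor>)\{''} = { 'end', :=, ; }; <factor> is nullable, continue.
Add FIRST(<elsepart>) = { 'end', :=, ; }; <elsepart> is not nullable, stop.

{ 'end', :=, ; }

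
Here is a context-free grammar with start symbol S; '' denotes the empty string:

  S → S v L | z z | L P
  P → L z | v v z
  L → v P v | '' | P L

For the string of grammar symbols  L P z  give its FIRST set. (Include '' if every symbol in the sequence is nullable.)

{ v, z }

Add FIRST(L)\{''} = { v, z }; L is nullable, continue.
Add FIRST(P) = { v, z }; P is not nullable, stop.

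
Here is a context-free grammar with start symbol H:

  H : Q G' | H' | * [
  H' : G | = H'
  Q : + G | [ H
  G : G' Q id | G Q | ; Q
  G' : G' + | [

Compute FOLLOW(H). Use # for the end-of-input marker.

{ #, +, [, id }

H is the start symbol, so # ∈ FOLLOW(H).
In Q : [ H: H is at the end, add FOLLOW(Q) = { #, +, [, id }.
Union: FOLLOW(H) = { #, +, [, id }.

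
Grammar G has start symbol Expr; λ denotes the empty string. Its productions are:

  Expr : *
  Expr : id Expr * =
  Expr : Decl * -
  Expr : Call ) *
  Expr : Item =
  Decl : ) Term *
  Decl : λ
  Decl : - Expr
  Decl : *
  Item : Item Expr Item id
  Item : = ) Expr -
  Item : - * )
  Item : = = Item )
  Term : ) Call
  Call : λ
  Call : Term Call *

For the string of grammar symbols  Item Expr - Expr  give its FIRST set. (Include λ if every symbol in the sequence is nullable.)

{ -, = }

Add FIRST(Item) = { -, = }; Item is not nullable, stop.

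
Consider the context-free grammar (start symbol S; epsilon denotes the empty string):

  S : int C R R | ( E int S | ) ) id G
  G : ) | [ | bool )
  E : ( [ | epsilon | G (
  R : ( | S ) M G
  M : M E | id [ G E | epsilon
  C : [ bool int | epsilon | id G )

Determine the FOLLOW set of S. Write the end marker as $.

S is the start symbol, so $ ∈ FOLLOW(S).
In S : ( E int S: S is at the end, add FOLLOW(S) = { $, ) }.
In R : S ) M G: add FIRST() M G) = { ) }.
Union: FOLLOW(S) = { $, ) }.

{ $, ) }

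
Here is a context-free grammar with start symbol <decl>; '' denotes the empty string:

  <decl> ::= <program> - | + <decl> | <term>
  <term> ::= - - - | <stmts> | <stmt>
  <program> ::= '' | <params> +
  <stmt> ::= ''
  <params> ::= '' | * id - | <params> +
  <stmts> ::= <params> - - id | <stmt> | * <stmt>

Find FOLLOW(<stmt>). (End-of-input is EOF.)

{ EOF }

In <term> ::= <stmt>: <stmt> is at the end, add FOLLOW(<term>) = { EOF }.
In <stmts> ::= <stmt>: <stmt> is at the end, add FOLLOW(<stmts>) = { EOF }.
In <stmts> ::= * <stmt>: <stmt> is at the end, add FOLLOW(<stmts>) = { EOF }.
Union: FOLLOW(<stmt>) = { EOF }.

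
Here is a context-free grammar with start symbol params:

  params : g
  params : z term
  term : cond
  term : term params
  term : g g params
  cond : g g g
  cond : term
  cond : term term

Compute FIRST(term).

{ g }

From term : cond: add FIRST(cond) = { g }.
From term : term params: add FIRST(term) = { g }.
term : g g params contributes {g}.
Union: FIRST(term) = { g }.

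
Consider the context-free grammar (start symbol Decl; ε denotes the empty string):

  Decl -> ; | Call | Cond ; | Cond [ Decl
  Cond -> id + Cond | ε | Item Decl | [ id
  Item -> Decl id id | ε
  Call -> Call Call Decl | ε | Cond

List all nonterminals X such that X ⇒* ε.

{ Call, Cond, Decl, Item }

Directly nullable (have an ε-production): Cond, Item, Call.
Decl -> Call with every symbol nullable, so Decl is nullable.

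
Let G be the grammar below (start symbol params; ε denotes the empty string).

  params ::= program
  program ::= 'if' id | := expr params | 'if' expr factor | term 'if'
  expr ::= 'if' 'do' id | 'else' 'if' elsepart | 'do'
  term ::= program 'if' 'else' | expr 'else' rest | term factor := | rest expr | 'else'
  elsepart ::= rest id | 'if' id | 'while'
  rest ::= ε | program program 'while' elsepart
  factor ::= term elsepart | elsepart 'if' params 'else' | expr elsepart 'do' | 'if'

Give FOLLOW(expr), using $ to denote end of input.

{ 'do', 'else', 'if', 'while', :=, id }

In program ::= := expr params: add FIRST(params) = { 'do', 'else', 'if', := }.
In program ::= 'if' expr factor: add FIRST(factor) = { 'do', 'else', 'if', 'while', :=, id }.
In term ::= expr 'else' rest: add FIRST('else' rest) = { 'else' }.
In term ::= rest expr: expr is at the end, add FOLLOW(term) = { 'do', 'else', 'if', 'while', :=, id }.
In factor ::= expr elsepart 'do': add FIRST(elsepart 'do') = { 'do', 'else', 'if', 'while', :=, id }.
Union: FOLLOW(expr) = { 'do', 'else', 'if', 'while', :=, id }.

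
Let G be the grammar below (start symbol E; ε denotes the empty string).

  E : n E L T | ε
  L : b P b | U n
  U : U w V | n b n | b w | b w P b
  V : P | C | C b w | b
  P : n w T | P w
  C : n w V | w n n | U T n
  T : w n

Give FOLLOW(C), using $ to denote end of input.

{ b, n, w }

In V : C: C is at the end, add FOLLOW(V) = { b, n, w }.
In V : C b w: add FIRST(b w) = { b }.
Union: FOLLOW(C) = { b, n, w }.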